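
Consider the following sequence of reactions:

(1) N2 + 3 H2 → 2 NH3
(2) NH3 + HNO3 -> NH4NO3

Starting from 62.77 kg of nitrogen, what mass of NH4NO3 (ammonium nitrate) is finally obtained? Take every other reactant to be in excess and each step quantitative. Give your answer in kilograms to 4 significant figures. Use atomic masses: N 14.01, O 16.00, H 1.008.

358.7 kg

M(N2) = 2(14.01) = 28.02 g/mol.
M(NH4NO3) = 2(14.01) + 4(1.008) + 3(16.00) = 80.052 g/mol.
62.77 kg = 62770 g.
n(N2) = 62770 / 28.02 = 2240.2 mol.
Step 1 gives a 1:2 ratio of N2 to NH3, so n(NH3) = 4480.4 mol.
In step 2 the NH3:NH4NO3 ratio is 1:1, so n(NH4NO3) = 4480.4 mol.
Mass of NH4NO3 = 4480.4 × 80.052 = 358660 g = 358.7 kg.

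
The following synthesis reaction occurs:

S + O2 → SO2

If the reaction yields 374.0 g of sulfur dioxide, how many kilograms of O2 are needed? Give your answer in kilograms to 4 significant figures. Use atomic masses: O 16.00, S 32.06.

M(SO2) = 32.06 + 2(16.00) = 64.06 g/mol.
M(O2) = 2(16.00) = 32.00 g/mol.
n(SO2) = 374.00 g / 64.06 g/mol = 5.8383 mol.
From the equation the SO2:O2 mole ratio is 1:1, so n(O2) = 5.8383 × 1/1 = 5.8383 mol.
Mass of O2 = 5.8383 mol × 32.00 g/mol = 186.82 g.
Converting to kg: 186.82 g = 0.1868 kg.

0.1868 kg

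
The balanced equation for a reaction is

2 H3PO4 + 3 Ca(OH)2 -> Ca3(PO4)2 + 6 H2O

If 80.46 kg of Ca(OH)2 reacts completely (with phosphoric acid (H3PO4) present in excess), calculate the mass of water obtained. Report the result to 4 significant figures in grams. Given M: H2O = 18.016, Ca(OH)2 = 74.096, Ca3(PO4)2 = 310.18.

Convert: 80.46 kg = 80460 g.
n(Ca(OH)2) = 80460 g / 74.096 g/mol = 1085.9 mol.
From the equation the Ca(OH)2:H2O mole ratio is 3:6, so n(H2O) = 1085.9 × 6/3 = 2171.8 mol.
Mass of H2O = 2171.8 mol × 18.016 g/mol = 39127 g.

39130 g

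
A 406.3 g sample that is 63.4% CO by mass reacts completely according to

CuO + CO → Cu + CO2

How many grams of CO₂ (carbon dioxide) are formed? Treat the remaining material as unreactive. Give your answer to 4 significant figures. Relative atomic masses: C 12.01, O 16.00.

Mass of pure CO = 406.3 g × 0.634 = 257.59 g.
M(CO) = 12.01 + 16.00 = 28.01 g/mol.
M(CO2) = 12.01 + 2(16.00) = 44.01 g/mol.
n(CO) = 257.59 g / 28.01 g/mol = 9.1965 mol.
From the equation the CO:CO2 mole ratio is 1:1, so n(CO2) = 9.1965 × 1/1 = 9.1965 mol.
Mass of CO2 = 9.1965 mol × 44.01 g/mol = 404.74 g.

404.7 g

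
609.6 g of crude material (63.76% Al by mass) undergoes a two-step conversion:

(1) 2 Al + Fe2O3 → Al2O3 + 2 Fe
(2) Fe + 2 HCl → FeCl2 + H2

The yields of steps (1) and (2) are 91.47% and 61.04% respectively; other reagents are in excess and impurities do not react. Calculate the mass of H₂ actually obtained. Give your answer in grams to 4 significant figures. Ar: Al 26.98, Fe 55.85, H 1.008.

Pure Al = 609.6 × 0.6376 = 388.68 g.
M(Al) = 26.98 g/mol.
M(H2) = 2(1.008) = 2.016 g/mol.
n(Al) = 388.68 / 26.98 = 14.406 mol.
Step 1 (Al:Fe = 2:2): theoretical n(Fe) = 14.406 mol; at 91.47% yield, n(Fe) = 13.177 mol.
Step 2 (Fe:H2 = 1:1): theoretical n(H2) = 13.177 mol, so theoretical mass = 13.177 × 2.016 = 26.566 g.
At 61.04% yield, actual mass of H2 = 26.566 × 0.6104 = 16.216 g.

16.22 g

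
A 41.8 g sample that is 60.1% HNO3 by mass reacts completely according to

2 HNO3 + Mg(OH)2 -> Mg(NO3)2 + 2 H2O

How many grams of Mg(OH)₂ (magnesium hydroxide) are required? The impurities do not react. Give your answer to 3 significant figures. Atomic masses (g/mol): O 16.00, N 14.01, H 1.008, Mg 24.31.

Mass of pure HNO3 = 41.8 g × 0.601 = 25.12 g.
M(HNO3) = 1.008 + 14.01 + 3(16.00) = 63.018 g/mol.
M(Mg(OH)2) = 24.31 + 2(16.00) + 2(1.008) = 58.326 g/mol.
n(HNO3) = 25.12 g / 63.018 g/mol = 0.3986 mol.
From the equation the HNO3:Mg(OH)2 mole ratio is 2:1, so n(Mg(OH)2) = 0.3986 × 1/2 = 0.1993 mol.
Mass of Mg(OH)2 = 0.1993 mol × 58.326 g/mol = 11.63 g.

11.6 g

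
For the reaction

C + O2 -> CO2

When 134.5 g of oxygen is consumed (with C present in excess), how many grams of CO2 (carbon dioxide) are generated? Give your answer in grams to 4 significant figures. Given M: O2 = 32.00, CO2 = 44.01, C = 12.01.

185.0 g

n(O2) = 134.50 g / 32.00 g/mol = 4.2031 mol.
From the equation the O2:CO2 mole ratio is 1:1, so n(CO2) = 4.2031 × 1/1 = 4.2031 mol.
Mass of CO2 = 4.2031 mol × 44.01 g/mol = 184.98 g.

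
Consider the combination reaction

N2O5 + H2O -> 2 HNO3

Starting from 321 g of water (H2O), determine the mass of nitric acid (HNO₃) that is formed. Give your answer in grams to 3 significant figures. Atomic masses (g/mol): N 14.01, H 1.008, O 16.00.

2250 g

M(H2O) = 2(1.008) + 16.00 = 18.016 g/mol.
M(HNO3) = 1.008 + 14.01 + 3(16.00) = 63.018 g/mol.
n(H2O) = 321.0 g / 18.016 g/mol = 17.82 mol.
From the equation the H2O:HNO3 mole ratio is 1:2, so n(HNO3) = 17.82 × 2/1 = 35.63 mol.
Mass of HNO3 = 35.63 mol × 63.018 g/mol = 2246 g.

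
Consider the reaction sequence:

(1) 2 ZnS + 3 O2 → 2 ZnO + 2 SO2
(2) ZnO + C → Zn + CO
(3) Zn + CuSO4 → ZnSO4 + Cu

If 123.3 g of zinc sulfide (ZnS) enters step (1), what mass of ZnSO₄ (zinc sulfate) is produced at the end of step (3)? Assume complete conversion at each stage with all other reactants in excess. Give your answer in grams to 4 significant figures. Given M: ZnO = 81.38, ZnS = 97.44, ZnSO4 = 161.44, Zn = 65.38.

204.3 g

n(ZnS) = 123.3 / 97.44 = 1.2654 mol.
Reaction (1): ZnS→ZnO ratio 2:2 ⇒ n(ZnO) = 1.2654 mol.
Reaction (2): ZnO→Zn ratio 1:1 ⇒ n(Zn) = 1.2654 mol.
Reaction (3): Zn→ZnSO4 ratio 1:1 ⇒ n(ZnSO4) = 1.2654 mol.
Mass of ZnSO4 = 1.2654 × 161.44 = 204.29 g.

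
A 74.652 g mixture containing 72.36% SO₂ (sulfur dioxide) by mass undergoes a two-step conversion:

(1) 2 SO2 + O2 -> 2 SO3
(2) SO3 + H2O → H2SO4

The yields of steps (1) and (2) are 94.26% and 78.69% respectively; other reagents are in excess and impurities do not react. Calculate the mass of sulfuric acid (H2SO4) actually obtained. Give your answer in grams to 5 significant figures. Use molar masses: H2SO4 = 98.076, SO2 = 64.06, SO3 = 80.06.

61.343 g

Pure SO2 = 74.652 × 0.7236 = 54.0182 g.
n(SO2) = 54.0182 / 64.06 = 0.843244 mol.
Step 1 (SO2:SO3 = 2:2): theoretical n(SO3) = 0.843244 mol; at 94.26% yield, n(SO3) = 0.794841 mol.
Step 2 (SO3:H2SO4 = 1:1): theoretical n(H2SO4) = 0.794841 mol, so theoretical mass = 0.794841 × 98.076 = 77.9549 g.
At 78.69% yield, actual mass of H2SO4 = 77.9549 × 0.7869 = 61.3427 g.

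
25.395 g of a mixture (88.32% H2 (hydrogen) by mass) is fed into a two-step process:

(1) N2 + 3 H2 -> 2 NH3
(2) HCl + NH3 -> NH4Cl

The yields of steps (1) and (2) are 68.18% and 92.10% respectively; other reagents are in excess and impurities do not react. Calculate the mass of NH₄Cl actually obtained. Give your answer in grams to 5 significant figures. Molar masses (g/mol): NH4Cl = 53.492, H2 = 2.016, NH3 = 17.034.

Pure H2 = 25.395 × 0.8832 = 22.4289 g.
n(H2) = 22.4289 / 2.016 = 11.1254 mol.
Step 1 (H2:NH3 = 3:2): theoretical n(NH3) = 7.41695 mol; at 68.18% yield, n(NH3) = 5.05688 mol.
Step 2 (NH3:NH4Cl = 1:1): theoretical n(NH4Cl) = 5.05688 mol, so theoretical mass = 5.05688 × 53.492 = 270.503 g.
At 92.10% yield, actual mass of NH4Cl = 270.503 × 0.9210 = 249.133 g.

249.13 g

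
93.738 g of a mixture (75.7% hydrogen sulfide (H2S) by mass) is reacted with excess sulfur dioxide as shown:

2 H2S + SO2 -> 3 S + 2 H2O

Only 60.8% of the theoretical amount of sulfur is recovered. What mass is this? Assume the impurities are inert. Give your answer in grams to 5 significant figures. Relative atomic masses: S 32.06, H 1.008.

60.887 g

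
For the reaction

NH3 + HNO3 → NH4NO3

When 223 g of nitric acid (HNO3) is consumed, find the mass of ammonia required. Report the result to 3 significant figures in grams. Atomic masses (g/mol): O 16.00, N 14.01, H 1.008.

M(HNO3) = 1.008 + 14.01 + 3(16.00) = 63.018 g/mol.
M(NH3) = 14.01 + 3(1.008) = 17.034 g/mol.
n(HNO3) = 223.0 g / 63.018 g/mol = 3.539 mol.
From the equation the HNO3:NH3 mole ratio is 1:1, so n(NH3) = 3.539 × 1/1 = 3.539 mol.
Mass of NH3 = 3.539 mol × 17.034 g/mol = 60.28 g.

60.3 g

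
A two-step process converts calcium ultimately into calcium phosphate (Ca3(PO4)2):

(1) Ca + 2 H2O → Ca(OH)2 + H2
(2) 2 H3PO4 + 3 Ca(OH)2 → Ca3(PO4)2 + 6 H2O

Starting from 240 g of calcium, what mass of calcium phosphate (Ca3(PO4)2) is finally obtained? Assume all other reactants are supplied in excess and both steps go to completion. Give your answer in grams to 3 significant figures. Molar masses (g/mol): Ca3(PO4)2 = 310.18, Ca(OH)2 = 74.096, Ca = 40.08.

n(Ca) = 240.0 / 40.08 = 5.988 mol.
Step 1 gives a 1:1 ratio of Ca to Ca(OH)2, so n(Ca(OH)2) = 5.988 mol.
In step 2 the Ca(OH)2:Ca3(PO4)2 ratio is 3:1, so n(Ca3(PO4)2) = 1.996 mol.
Mass of Ca3(PO4)2 = 1.996 × 310.18 = 619.1 g.

619 g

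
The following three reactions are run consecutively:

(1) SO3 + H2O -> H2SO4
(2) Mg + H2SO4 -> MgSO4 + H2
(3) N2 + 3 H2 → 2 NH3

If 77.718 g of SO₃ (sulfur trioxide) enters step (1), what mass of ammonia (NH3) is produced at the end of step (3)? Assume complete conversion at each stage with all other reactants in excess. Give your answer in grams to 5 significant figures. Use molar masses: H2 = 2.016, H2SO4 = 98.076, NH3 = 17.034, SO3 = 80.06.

n(SO3) = 77.718 / 80.06 = 0.970747 mol.
Reaction (1): SO3→H2SO4 ratio 1:1 ⇒ n(H2SO4) = 0.970747 mol.
Reaction (2): H2SO4→H2 ratio 1:1 ⇒ n(H2) = 0.970747 mol.
Reaction (3): H2→NH3 ratio 3:2 ⇒ n(NH3) = 0.647165 mol.
Mass of NH3 = 0.647165 × 17.034 = 11.0238 g.

11.024 g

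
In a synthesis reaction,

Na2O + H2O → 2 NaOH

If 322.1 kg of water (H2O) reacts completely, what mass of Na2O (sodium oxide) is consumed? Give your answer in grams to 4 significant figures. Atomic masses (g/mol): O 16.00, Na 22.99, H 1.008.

1108000 g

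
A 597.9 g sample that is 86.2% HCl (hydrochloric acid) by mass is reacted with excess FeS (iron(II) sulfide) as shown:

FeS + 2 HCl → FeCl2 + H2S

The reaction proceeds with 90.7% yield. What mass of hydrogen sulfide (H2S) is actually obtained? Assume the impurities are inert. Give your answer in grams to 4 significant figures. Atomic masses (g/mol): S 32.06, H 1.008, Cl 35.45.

Pure HCl available = 597.9 g × 0.862 = 515.39 g.
M(HCl) = 1.008 + 35.45 = 36.458 g/mol.
M(H2S) = 2(1.008) + 32.06 = 34.076 g/mol.
n(HCl) = 515.39 g / 36.458 g/mol = 14.137 mol.
From the equation the HCl:H2S mole ratio is 2:1, so n(H2S) = 14.137 × 1/2 = 7.0683 mol.
Mass of H2S = 7.0683 mol × 34.076 g/mol = 240.86 g.
Actual mass collected = 240.86 g × 0.907 = 218.46 g.

218.5 g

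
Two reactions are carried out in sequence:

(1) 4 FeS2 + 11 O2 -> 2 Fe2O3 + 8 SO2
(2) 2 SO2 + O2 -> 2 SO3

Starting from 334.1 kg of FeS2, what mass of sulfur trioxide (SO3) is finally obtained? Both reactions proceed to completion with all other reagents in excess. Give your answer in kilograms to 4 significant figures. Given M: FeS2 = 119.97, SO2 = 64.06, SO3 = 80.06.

334.1 kg = 334100 g.
n(FeS2) = 334100 / 119.97 = 2784.9 mol.
Step 1 gives a 4:8 ratio of FeS2 to SO2, so n(SO2) = 5569.7 mol.
In step 2 the SO2:SO3 ratio is 2:2, so n(SO3) = 5569.7 mol.
Mass of SO3 = 5569.7 × 80.06 = 445910 g = 445.9 kg.

445.9 kg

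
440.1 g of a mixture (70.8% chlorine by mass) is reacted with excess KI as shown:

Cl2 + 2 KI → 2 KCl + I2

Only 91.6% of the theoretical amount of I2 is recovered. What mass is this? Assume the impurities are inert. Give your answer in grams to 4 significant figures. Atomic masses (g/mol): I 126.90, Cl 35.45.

1022 g

Pure Cl2 available = 440.1 g × 0.708 = 311.59 g.
M(Cl2) = 2(35.45) = 70.90 g/mol.
M(I2) = 2(126.90) = 253.80 g/mol.
n(Cl2) = 311.59 g / 70.90 g/mol = 4.3948 mol.
From the equation the Cl2:I2 mole ratio is 1:1, so n(I2) = 4.3948 × 1/1 = 4.3948 mol.
Mass of I2 = 4.3948 mol × 253.80 g/mol = 1115.4 g.
Actual mass collected = 1115.4 g × 0.916 = 1021.7 g.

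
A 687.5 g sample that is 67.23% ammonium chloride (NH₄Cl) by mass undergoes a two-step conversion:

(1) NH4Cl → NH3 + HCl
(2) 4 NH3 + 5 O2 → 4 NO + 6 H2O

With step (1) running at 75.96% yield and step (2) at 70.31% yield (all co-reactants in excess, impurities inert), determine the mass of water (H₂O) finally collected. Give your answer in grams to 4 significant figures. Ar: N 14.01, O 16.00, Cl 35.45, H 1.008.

124.7 g

Pure NH4Cl = 687.5 × 0.6723 = 462.21 g.
M(NH4Cl) = 14.01 + 4(1.008) + 35.45 = 53.492 g/mol.
M(H2O) = 2(1.008) + 16.00 = 18.016 g/mol.
n(NH4Cl) = 462.21 / 53.492 = 8.6407 mol.
Step 1 (NH4Cl:NH3 = 1:1): theoretical n(NH3) = 8.6407 mol; at 75.96% yield, n(NH3) = 6.5634 mol.
Step 2 (NH3:H2O = 4:6): theoretical n(H2O) = 9.8452 mol, so theoretical mass = 9.8452 × 18.016 = 177.37 g.
At 70.31% yield, actual mass of H2O = 177.37 × 0.7031 = 124.71 g.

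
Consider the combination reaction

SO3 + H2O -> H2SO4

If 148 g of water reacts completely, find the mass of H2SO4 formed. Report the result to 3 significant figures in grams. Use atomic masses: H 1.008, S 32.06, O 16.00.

806 g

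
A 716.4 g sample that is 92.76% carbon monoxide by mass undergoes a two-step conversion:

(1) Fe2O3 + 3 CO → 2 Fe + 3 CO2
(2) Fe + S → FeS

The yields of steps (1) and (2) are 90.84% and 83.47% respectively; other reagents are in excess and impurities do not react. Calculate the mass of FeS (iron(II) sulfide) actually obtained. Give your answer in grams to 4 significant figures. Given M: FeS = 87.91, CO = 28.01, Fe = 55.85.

Pure CO = 716.4 × 0.9276 = 664.53 g.
n(CO) = 664.53 / 28.01 = 23.725 mol.
Step 1 (CO:Fe = 3:2): theoretical n(Fe) = 15.817 mol; at 90.84% yield, n(Fe) = 14.368 mol.
Step 2 (Fe:FeS = 1:1): theoretical n(FeS) = 14.368 mol, so theoretical mass = 14.368 × 87.91 = 1263.1 g.
At 83.47% yield, actual mass of FeS = 1263.1 × 0.8347 = 1054.3 g.

1054 g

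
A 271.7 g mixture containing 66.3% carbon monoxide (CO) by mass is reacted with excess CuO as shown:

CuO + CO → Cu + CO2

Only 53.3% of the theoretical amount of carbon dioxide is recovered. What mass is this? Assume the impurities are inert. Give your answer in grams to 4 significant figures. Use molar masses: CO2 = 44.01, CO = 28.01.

150.9 g

Pure CO available = 271.7 g × 0.663 = 180.14 g.
n(CO) = 180.14 g / 28.01 g/mol = 6.4312 mol.
From the equation the CO:CO2 mole ratio is 1:1, so n(CO2) = 6.4312 × 1/1 = 6.4312 mol.
Mass of CO2 = 6.4312 mol × 44.01 g/mol = 283.04 g.
Actual mass collected = 283.04 g × 0.533 = 150.86 g.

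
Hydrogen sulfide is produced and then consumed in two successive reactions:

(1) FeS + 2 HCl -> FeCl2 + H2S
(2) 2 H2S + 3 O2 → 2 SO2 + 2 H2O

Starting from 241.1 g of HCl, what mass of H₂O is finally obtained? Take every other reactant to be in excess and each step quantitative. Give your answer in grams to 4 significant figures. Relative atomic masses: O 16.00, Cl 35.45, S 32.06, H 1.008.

M(HCl) = 1.008 + 35.45 = 36.458 g/mol.
M(H2O) = 2(1.008) + 16.00 = 18.016 g/mol.
n(HCl) = 241.10 / 36.458 = 6.6131 mol.
Step 1 gives a 2:1 ratio of HCl to H2S, so n(H2S) = 3.3065 mol.
In step 2 the H2S:H2O ratio is 2:2, so n(H2O) = 3.3065 mol.
Mass of H2O = 3.3065 × 18.016 = 59.571 g.

59.57 g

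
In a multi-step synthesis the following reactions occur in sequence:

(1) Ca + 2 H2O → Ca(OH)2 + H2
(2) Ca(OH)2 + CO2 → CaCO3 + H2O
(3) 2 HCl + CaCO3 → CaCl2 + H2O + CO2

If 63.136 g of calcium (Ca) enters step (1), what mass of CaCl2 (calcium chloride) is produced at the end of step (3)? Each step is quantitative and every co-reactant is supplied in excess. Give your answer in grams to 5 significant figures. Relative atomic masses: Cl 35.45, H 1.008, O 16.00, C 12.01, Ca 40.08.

174.82 g

M(Ca) = 40.08 g/mol.
M(CaCl2) = 40.08 + 2(35.45) = 110.98 g/mol.
n(Ca) = 63.136 / 40.08 = 1.57525 mol.
Reaction (1): Ca→Ca(OH)2 ratio 1:1 ⇒ n(Ca(OH)2) = 1.57525 mol.
Reaction (2): Ca(OH)2→CaCO3 ratio 1:1 ⇒ n(CaCO3) = 1.57525 mol.
Reaction (3): CaCO3→CaCl2 ratio 1:1 ⇒ n(CaCl2) = 1.57525 mol.
Mass of CaCl2 = 1.57525 × 110.98 = 174.821 g.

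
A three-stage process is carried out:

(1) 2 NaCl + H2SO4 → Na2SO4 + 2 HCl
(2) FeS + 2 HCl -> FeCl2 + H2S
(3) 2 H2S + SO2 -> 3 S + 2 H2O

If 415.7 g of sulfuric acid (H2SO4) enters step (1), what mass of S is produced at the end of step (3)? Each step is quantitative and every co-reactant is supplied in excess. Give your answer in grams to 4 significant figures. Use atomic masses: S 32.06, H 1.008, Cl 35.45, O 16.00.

203.8 g

M(H2SO4) = 2(1.008) + 32.06 + 4(16.00) = 98.076 g/mol.
M(S) = 32.06 g/mol.
n(H2SO4) = 415.7 / 98.076 = 4.2385 mol.
Reaction (1): H2SO4→HCl ratio 1:2 ⇒ n(HCl) = 8.4771 mol.
Reaction (2): HCl→H2S ratio 2:1 ⇒ n(H2S) = 4.2385 mol.
Reaction (3): H2S→S ratio 2:3 ⇒ n(S) = 6.3578 mol.
Mass of S = 6.3578 × 32.06 = 203.83 g.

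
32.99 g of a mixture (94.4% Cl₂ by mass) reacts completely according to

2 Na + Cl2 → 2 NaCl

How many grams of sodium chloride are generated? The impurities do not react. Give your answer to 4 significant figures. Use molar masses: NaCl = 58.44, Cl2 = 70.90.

Mass of pure Cl2 = 32.99 g × 0.944 = 31.143 g.
n(Cl2) = 31.143 g / 70.90 g/mol = 0.43925 mol.
From the equation the Cl2:NaCl mole ratio is 1:2, so n(NaCl) = 0.43925 × 2/1 = 0.87849 mol.
Mass of NaCl = 0.87849 mol × 58.44 g/mol = 51.339 g.

51.34 g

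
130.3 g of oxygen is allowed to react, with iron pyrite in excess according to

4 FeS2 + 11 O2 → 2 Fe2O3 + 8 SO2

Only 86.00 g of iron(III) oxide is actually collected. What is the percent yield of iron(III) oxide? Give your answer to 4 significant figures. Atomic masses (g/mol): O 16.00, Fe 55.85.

M(O2) = 2(16.00) = 32.00 g/mol.
M(Fe2O3) = 2(55.85) + 3(16.00) = 159.70 g/mol.
n(O2) = 130.30 g / 32.00 g/mol = 4.0719 mol.
From the equation the O2:Fe2O3 mole ratio is 11:2, so n(Fe2O3) = 4.0719 × 2/11 = 0.74034 mol.
Mass of Fe2O3 = 0.74034 mol × 159.70 g/mol = 118.23 g.
This is the theoretical yield. Percent yield = 86.00 g / 118.23 g × 100% = 72.738%.

72.74 %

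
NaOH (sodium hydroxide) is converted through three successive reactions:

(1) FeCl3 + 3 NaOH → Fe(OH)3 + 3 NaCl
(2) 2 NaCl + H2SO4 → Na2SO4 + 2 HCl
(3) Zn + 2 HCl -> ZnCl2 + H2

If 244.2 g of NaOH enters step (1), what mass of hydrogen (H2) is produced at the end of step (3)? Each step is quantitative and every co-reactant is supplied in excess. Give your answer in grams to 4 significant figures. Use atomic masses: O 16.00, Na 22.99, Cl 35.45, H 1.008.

6.154 g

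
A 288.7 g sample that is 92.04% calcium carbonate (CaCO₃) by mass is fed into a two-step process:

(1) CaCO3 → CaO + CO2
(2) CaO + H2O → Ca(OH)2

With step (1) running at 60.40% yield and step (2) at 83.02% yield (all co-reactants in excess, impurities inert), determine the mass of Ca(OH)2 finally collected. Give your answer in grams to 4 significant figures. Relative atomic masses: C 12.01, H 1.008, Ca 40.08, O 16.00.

Pure CaCO3 = 288.7 × 0.9204 = 265.72 g.
M(CaCO3) = 40.08 + 12.01 + 3(16.00) = 100.09 g/mol.
M(Ca(OH)2) = 40.08 + 2(16.00) + 2(1.008) = 74.096 g/mol.
n(CaCO3) = 265.72 / 100.09 = 2.6548 mol.
Step 1 (CaCO3:CaO = 1:1): theoretical n(CaO) = 2.6548 mol; at 60.40% yield, n(CaO) = 1.6035 mol.
Step 2 (CaO:Ca(OH)2 = 1:1): theoretical n(Ca(OH)2) = 1.6035 mol, so theoretical mass = 1.6035 × 74.096 = 118.81 g.
At 83.02% yield, actual mass of Ca(OH)2 = 118.81 × 0.8302 = 98.639 g.

98.64 g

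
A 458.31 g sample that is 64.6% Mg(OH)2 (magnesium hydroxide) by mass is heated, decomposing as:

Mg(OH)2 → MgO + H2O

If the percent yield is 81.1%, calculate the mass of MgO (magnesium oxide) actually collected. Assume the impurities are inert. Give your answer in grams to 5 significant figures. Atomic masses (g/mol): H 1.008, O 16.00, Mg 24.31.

165.94 g

Pure Mg(OH)2 available = 458.31 g × 0.646 = 296.068 g.
M(Mg(OH)2) = 24.31 + 2(16.00) + 2(1.008) = 58.326 g/mol.
M(MgO) = 24.31 + 16.00 = 40.31 g/mol.
n(Mg(OH)2) = 296.068 g / 58.326 g/mol = 5.07609 mol.
From the equation the Mg(OH)2:MgO mole ratio is 1:1, so n(MgO) = 5.07609 × 1/1 = 5.07609 mol.
Mass of MgO = 5.07609 mol × 40.31 g/mol = 204.617 g.
Actual mass collected = 204.617 g × 0.811 = 165.945 g.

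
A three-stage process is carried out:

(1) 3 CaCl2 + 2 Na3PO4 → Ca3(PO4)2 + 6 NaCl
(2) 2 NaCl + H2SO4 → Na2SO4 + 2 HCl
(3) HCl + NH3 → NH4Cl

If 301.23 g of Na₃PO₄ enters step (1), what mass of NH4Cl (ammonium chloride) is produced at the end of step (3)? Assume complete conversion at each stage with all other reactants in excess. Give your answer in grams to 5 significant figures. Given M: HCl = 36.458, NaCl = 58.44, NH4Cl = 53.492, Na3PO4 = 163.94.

294.87 g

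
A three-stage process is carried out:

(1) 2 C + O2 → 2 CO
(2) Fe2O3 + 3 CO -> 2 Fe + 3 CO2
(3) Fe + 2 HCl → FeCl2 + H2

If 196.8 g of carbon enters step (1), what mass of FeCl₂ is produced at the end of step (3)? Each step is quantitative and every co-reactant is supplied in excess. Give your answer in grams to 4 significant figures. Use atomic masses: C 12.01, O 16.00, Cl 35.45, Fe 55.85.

1385 g

M(C) = 12.01 g/mol.
M(FeCl2) = 55.85 + 2(35.45) = 126.75 g/mol.
n(C) = 196.8 / 12.01 = 16.386 mol.
Reaction (1): C→CO ratio 2:2 ⇒ n(CO) = 16.386 mol.
Reaction (2): CO→Fe ratio 3:2 ⇒ n(Fe) = 10.924 mol.
Reaction (3): Fe→FeCl2 ratio 1:1 ⇒ n(FeCl2) = 10.924 mol.
Mass of FeCl2 = 10.924 × 126.75 = 1384.6 g.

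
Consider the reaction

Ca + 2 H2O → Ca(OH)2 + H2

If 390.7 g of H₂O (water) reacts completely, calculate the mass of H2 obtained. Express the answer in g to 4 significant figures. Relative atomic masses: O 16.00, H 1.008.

21.86 g

M(H2O) = 2(1.008) + 16.00 = 18.016 g/mol.
M(H2) = 2(1.008) = 2.016 g/mol.
n(H2O) = 390.70 g / 18.016 g/mol = 21.686 mol.
From the equation the H2O:H2 mole ratio is 2:1, so n(H2) = 21.686 × 1/2 = 10.843 mol.
Mass of H2 = 10.843 mol × 2.016 g/mol = 21.860 g.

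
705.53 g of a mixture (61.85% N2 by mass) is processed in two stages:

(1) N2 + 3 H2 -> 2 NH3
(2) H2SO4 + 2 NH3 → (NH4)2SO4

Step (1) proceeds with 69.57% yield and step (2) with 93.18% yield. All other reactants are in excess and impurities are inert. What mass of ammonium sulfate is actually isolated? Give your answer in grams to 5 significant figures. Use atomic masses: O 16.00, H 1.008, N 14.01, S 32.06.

1334.1 g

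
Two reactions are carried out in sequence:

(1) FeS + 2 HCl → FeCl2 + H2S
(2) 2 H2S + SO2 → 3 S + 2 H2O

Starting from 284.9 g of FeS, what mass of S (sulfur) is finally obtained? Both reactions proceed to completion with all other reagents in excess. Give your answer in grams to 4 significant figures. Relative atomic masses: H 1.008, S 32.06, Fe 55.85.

155.9 g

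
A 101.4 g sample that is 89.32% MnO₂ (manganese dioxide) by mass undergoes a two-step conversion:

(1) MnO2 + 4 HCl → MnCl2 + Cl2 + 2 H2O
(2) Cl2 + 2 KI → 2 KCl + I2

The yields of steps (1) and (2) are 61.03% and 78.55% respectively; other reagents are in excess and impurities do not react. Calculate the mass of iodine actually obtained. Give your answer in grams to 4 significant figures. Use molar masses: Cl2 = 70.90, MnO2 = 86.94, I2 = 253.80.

126.8 g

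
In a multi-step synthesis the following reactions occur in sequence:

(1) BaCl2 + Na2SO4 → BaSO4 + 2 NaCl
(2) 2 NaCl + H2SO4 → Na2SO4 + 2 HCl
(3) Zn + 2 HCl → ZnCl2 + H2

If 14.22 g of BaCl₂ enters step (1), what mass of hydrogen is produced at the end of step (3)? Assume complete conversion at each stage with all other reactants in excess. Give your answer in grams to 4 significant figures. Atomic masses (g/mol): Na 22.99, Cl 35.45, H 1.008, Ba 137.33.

0.1377 g

M(BaCl2) = 137.33 + 2(35.45) = 208.23 g/mol.
M(H2) = 2(1.008) = 2.016 g/mol.
n(BaCl2) = 14.22 / 208.23 = 0.068290 mol.
Reaction (1): BaCl2→NaCl ratio 1:2 ⇒ n(NaCl) = 0.13658 mol.
Reaction (2): NaCl→HCl ratio 2:2 ⇒ n(HCl) = 0.13658 mol.
Reaction (3): HCl→H2 ratio 2:1 ⇒ n(H2) = 0.068290 mol.
Mass of H2 = 0.068290 × 2.016 = 0.13767 g.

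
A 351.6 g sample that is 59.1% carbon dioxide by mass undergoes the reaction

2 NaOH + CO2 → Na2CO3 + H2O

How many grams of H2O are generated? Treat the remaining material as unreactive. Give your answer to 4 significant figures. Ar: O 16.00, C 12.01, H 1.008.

Mass of pure CO2 = 351.6 g × 0.591 = 207.80 g.
M(CO2) = 12.01 + 2(16.00) = 44.01 g/mol.
M(H2O) = 2(1.008) + 16.00 = 18.016 g/mol.
n(CO2) = 207.80 g / 44.01 g/mol = 4.7216 mol.
From the equation the CO2:H2O mole ratio is 1:1, so n(H2O) = 4.7216 × 1/1 = 4.7216 mol.
Mass of H2O = 4.7216 mol × 18.016 g/mol = 85.064 g.

85.06 g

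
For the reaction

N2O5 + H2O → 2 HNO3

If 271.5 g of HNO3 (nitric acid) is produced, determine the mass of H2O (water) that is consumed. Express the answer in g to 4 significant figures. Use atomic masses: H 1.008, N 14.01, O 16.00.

M(HNO3) = 1.008 + 14.01 + 3(16.00) = 63.018 g/mol.
M(H2O) = 2(1.008) + 16.00 = 18.016 g/mol.
n(HNO3) = 271.50 g / 63.018 g/mol = 4.3083 mol.
From the equation the HNO3:H2O mole ratio is 2:1, so n(H2O) = 4.3083 × 1/2 = 2.1541 mol.
Mass of H2O = 2.1541 mol × 18.016 g/mol = 38.809 g.

38.81 g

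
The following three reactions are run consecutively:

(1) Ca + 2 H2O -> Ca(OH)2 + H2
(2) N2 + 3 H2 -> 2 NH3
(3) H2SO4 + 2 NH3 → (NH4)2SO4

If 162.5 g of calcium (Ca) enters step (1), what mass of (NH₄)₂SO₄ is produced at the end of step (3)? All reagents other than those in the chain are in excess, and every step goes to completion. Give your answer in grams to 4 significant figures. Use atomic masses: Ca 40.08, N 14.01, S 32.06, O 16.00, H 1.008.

M(Ca) = 40.08 g/mol.
M((NH4)2SO4) = 2(14.01) + 8(1.008) + 32.06 + 4(16.00) = 132.144 g/mol.
n(Ca) = 162.5 / 40.08 = 4.0544 mol.
Reaction (1): Ca→H2 ratio 1:1 ⇒ n(H2) = 4.0544 mol.
Reaction (2): H2→NH3 ratio 3:2 ⇒ n(NH3) = 2.7029 mol.
Reaction (3): NH3→(NH4)2SO4 ratio 2:1 ⇒ n((NH4)2SO4) = 1.3515 mol.
Mass of (NH4)2SO4 = 1.3515 × 132.144 = 178.59 g.

178.6 g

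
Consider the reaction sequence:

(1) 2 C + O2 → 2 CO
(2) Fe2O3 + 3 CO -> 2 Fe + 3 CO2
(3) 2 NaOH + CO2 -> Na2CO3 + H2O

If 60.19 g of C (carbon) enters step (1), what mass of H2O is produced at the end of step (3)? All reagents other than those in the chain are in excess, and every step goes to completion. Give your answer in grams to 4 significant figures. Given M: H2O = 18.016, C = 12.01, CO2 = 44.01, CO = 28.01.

90.29 g

n(C) = 60.19 / 12.01 = 5.0117 mol.
Reaction (1): C→CO ratio 2:2 ⇒ n(CO) = 5.0117 mol.
Reaction (2): CO→CO2 ratio 3:3 ⇒ n(CO2) = 5.0117 mol.
Reaction (3): CO2→H2O ratio 1:1 ⇒ n(H2O) = 5.0117 mol.
Mass of H2O = 5.0117 × 18.016 = 90.290 g.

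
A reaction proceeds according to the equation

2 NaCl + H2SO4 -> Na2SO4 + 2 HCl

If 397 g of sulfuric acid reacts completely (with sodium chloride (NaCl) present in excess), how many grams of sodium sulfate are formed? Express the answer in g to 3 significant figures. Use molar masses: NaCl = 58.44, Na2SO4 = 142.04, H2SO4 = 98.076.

n(H2SO4) = 397.0 g / 98.076 g/mol = 4.048 mol.
From the equation the H2SO4:Na2SO4 mole ratio is 1:1, so n(Na2SO4) = 4.048 × 1/1 = 4.048 mol.
Mass of Na2SO4 = 4.048 mol × 142.04 g/mol = 575.0 g.

575 g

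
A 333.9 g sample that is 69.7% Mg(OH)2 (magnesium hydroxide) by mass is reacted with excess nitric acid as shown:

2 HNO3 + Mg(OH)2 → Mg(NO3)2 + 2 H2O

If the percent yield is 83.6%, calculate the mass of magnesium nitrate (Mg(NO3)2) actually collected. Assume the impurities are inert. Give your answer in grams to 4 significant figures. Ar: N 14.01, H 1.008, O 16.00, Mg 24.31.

494.8 g

Pure Mg(OH)2 available = 333.9 g × 0.697 = 232.73 g.
M(Mg(OH)2) = 24.31 + 2(16.00) + 2(1.008) = 58.326 g/mol.
M(Mg(NO3)2) = 24.31 + 2(14.01) + 6(16.00) = 148.33 g/mol.
n(Mg(OH)2) = 232.73 g / 58.326 g/mol = 3.9901 mol.
From the equation the Mg(OH)2:Mg(NO3)2 mole ratio is 1:1, so n(Mg(NO3)2) = 3.9901 × 1/1 = 3.9901 mol.
Mass of Mg(NO3)2 = 3.9901 mol × 148.33 g/mol = 591.86 g.
Actual mass collected = 591.86 g × 0.836 = 494.79 g.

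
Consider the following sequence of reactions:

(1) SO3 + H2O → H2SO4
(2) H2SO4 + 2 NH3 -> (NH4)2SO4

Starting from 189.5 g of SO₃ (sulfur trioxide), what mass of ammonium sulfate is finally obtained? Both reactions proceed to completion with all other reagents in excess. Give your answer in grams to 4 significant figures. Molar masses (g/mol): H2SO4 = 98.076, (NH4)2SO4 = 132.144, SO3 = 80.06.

n(SO3) = 189.50 / 80.06 = 2.3670 mol.
Step 1 gives a 1:1 ratio of SO3 to H2SO4, so n(H2SO4) = 2.3670 mol.
In step 2 the H2SO4:(NH4)2SO4 ratio is 1:1, so n((NH4)2SO4) = 2.3670 mol.
Mass of (NH4)2SO4 = 2.3670 × 132.144 = 312.78 g.

312.8 g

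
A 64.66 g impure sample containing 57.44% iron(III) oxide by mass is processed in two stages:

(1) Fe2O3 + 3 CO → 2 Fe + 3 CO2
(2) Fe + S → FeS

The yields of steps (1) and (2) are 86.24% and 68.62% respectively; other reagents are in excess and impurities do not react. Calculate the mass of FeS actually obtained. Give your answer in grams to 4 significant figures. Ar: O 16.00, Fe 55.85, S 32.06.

24.20 g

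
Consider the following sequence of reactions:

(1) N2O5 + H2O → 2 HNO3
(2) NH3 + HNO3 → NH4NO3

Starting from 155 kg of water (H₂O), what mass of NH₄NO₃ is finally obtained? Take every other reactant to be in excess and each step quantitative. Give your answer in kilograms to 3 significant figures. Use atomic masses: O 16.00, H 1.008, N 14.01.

M(H2O) = 2(1.008) + 16.00 = 18.016 g/mol.
M(NH4NO3) = 2(14.01) + 4(1.008) + 3(16.00) = 80.052 g/mol.
155 kg = 155000 g.
n(H2O) = 155000 / 18.016 = 8603 mol.
Step 1 gives a 1:2 ratio of H2O to HNO3, so n(HNO3) = 17210 mol.
In step 2 the HNO3:NH4NO3 ratio is 1:1, so n(NH4NO3) = 17210 mol.
Mass of NH4NO3 = 17210 × 80.052 = 1.377 × 10^6 g = 1380 kg.

1380 kg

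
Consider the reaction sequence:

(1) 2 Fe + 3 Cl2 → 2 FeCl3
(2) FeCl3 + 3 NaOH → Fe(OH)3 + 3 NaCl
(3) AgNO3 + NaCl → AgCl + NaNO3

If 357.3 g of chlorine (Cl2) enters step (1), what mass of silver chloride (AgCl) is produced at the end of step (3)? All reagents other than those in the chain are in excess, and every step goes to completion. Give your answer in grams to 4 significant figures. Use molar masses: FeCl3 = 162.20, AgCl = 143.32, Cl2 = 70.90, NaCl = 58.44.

n(Cl2) = 357.3 / 70.90 = 5.0395 mol.
Reaction (1): Cl2→FeCl3 ratio 3:2 ⇒ n(FeCl3) = 3.3597 mol.
Reaction (2): FeCl3→NaCl ratio 1:3 ⇒ n(NaCl) = 10.079 mol.
Reaction (3): NaCl→AgCl ratio 1:1 ⇒ n(AgCl) = 10.079 mol.
Mass of AgCl = 10.079 × 143.32 = 1444.5 g.

1445 g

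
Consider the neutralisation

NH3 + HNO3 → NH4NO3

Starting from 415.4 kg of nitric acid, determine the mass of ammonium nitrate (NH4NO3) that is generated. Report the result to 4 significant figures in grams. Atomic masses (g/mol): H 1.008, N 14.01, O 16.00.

M(HNO3) = 1.008 + 14.01 + 3(16.00) = 63.018 g/mol.
M(NH4NO3) = 2(14.01) + 4(1.008) + 3(16.00) = 80.052 g/mol.
Convert: 415.4 kg = 415400 g.
n(HNO3) = 415400 g / 63.018 g/mol = 6591.8 mol.
From the equation the HNO3:NH4NO3 mole ratio is 1:1, so n(NH4NO3) = 6591.8 × 1/1 = 6591.8 mol.
Mass of NH4NO3 = 6591.8 mol × 80.052 g/mol = 527680 g.

527700 g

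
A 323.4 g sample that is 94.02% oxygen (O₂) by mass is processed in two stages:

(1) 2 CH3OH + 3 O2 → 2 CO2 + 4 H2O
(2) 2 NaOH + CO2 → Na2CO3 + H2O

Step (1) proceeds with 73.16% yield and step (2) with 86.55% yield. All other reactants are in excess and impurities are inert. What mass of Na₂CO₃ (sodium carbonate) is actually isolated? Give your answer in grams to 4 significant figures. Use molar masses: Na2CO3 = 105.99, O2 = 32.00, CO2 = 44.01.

Pure O2 = 323.4 × 0.9402 = 304.06 g.
n(O2) = 304.06 / 32.00 = 9.5019 mol.
Step 1 (O2:CO2 = 3:2): theoretical n(CO2) = 6.3346 mol; at 73.16% yield, n(CO2) = 4.6344 mol.
Step 2 (CO2:Na2CO3 = 1:1): theoretical n(Na2CO3) = 4.6344 mol, so theoretical mass = 4.6344 × 105.99 = 491.20 g.
At 86.55% yield, actual mass of Na2CO3 = 491.20 × 0.8655 = 425.13 g.

425.1 g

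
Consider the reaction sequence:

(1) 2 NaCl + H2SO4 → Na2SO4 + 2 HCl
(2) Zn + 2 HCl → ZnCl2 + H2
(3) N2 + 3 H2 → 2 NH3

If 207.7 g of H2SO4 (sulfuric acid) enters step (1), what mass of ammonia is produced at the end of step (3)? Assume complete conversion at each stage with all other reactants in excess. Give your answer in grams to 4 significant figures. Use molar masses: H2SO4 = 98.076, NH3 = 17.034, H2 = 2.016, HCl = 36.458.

24.05 g

n(H2SO4) = 207.7 / 98.076 = 2.1177 mol.
Reaction (1): H2SO4→HCl ratio 1:2 ⇒ n(HCl) = 4.2355 mol.
Reaction (2): HCl→H2 ratio 2:1 ⇒ n(H2) = 2.1177 mol.
Reaction (3): H2→NH3 ratio 3:2 ⇒ n(NH3) = 1.4118 mol.
Mass of NH3 = 1.4118 × 17.034 = 24.049 g.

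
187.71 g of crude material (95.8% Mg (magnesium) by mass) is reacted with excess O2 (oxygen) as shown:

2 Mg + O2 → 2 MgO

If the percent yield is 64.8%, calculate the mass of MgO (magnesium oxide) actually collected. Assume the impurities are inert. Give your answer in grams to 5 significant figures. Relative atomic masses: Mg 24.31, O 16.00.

193.22 g

Pure Mg available = 187.71 g × 0.958 = 179.826 g.
M(Mg) = 24.31 g/mol.
M(MgO) = 24.31 + 16.00 = 40.31 g/mol.
n(Mg) = 179.826 g / 24.31 g/mol = 7.39721 mol.
From the equation the Mg:MgO mole ratio is 2:2, so n(MgO) = 7.39721 × 2/2 = 7.39721 mol.
Mass of MgO = 7.39721 mol × 40.31 g/mol = 298.182 g.
Actual mass collected = 298.182 g × 0.648 = 193.222 g.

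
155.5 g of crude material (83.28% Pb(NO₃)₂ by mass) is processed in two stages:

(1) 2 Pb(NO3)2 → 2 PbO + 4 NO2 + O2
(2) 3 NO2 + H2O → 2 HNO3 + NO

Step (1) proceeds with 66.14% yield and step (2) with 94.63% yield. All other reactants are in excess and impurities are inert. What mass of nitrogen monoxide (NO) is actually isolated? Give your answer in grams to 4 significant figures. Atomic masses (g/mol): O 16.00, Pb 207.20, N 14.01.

4.896 g

Pure Pb(NO3)2 = 155.5 × 0.8328 = 129.50 g.
M(Pb(NO3)2) = 207.20 + 2(14.01) + 6(16.00) = 331.22 g/mol.
M(NO) = 14.01 + 16.00 = 30.01 g/mol.
n(Pb(NO3)2) = 129.50 / 331.22 = 0.39098 mol.
Step 1 (Pb(NO3)2:NO2 = 2:4): theoretical n(NO2) = 0.78196 mol; at 66.14% yield, n(NO2) = 0.51719 mol.
Step 2 (NO2:NO = 3:1): theoretical n(NO) = 0.17240 mol, so theoretical mass = 0.17240 × 30.01 = 5.1736 g.
At 94.63% yield, actual mass of NO = 5.1736 × 0.9463 = 4.8958 g.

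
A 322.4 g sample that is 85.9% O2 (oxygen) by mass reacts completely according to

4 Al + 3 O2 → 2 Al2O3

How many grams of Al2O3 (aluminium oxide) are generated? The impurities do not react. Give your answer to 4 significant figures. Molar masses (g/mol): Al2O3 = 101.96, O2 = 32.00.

588.3 g

Mass of pure O2 = 322.4 g × 0.859 = 276.94 g.
n(O2) = 276.94 g / 32.00 g/mol = 8.6544 mol.
From the equation the O2:Al2O3 mole ratio is 3:2, so n(Al2O3) = 8.6544 × 2/3 = 5.7696 mol.
Mass of Al2O3 = 5.7696 mol × 101.96 g/mol = 588.27 g.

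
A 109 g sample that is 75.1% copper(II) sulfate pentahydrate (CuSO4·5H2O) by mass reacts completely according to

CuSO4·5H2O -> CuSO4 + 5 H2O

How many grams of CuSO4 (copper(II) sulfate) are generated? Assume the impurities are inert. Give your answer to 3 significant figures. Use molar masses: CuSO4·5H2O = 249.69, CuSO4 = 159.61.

52.3 g

Mass of pure CuSO4·5H2O = 109 g × 0.751 = 81.86 g.
n(CuSO4·5H2O) = 81.86 g / 249.69 g/mol = 0.3278 mol.
From the equation the CuSO4·5H2O:CuSO4 mole ratio is 1:1, so n(CuSO4) = 0.3278 × 1/1 = 0.3278 mol.
Mass of CuSO4 = 0.3278 mol × 159.61 g/mol = 52.33 g.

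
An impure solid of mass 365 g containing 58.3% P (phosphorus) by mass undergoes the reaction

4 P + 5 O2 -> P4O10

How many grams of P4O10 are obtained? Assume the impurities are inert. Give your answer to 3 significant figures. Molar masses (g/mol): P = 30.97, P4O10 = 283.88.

488 g

Mass of pure P = 365 g × 0.583 = 212.8 g.
n(P) = 212.8 g / 30.97 g/mol = 6.871 mol.
From the equation the P:P4O10 mole ratio is 4:1, so n(P4O10) = 6.871 × 1/4 = 1.718 mol.
Mass of P4O10 = 1.718 mol × 283.88 g/mol = 487.6 g.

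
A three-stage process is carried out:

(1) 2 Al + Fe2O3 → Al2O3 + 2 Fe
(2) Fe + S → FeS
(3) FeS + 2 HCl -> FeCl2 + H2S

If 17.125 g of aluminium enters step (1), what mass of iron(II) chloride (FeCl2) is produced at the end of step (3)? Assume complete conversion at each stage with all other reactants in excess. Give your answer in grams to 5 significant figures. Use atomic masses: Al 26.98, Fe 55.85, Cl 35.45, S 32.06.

M(Al) = 26.98 g/mol.
M(FeCl2) = 55.85 + 2(35.45) = 126.75 g/mol.
n(Al) = 17.125 / 26.98 = 0.634729 mol.
Reaction (1): Al→Fe ratio 2:2 ⇒ n(Fe) = 0.634729 mol.
Reaction (2): Fe→FeS ratio 1:1 ⇒ n(FeS) = 0.634729 mol.
Reaction (3): FeS→FeCl2 ratio 1:1 ⇒ n(FeCl2) = 0.634729 mol.
Mass of FeCl2 = 0.634729 × 126.75 = 80.4520 g.

80.452 g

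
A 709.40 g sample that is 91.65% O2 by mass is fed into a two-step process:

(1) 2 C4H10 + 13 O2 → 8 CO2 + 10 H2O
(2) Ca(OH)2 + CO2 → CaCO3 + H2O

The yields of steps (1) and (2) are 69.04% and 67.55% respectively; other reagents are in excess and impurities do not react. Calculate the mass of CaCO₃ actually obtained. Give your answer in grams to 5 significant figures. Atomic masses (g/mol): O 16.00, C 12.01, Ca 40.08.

Pure O2 = 709.40 × 0.9165 = 650.165 g.
M(O2) = 2(16.00) = 32.00 g/mol.
M(CaCO3) = 40.08 + 12.01 + 3(16.00) = 100.09 g/mol.
n(O2) = 650.165 / 32.00 = 20.3177 mol.
Step 1 (O2:CO2 = 13:8): theoretical n(CO2) = 12.5032 mol; at 69.04% yield, n(CO2) = 8.63219 mol.
Step 2 (CO2:CaCO3 = 1:1): theoretical n(CaCO3) = 8.63219 mol, so theoretical mass = 8.63219 × 100.09 = 863.996 g.
At 67.55% yield, actual mass of CaCO3 = 863.996 × 0.6755 = 583.629 g.

583.63 g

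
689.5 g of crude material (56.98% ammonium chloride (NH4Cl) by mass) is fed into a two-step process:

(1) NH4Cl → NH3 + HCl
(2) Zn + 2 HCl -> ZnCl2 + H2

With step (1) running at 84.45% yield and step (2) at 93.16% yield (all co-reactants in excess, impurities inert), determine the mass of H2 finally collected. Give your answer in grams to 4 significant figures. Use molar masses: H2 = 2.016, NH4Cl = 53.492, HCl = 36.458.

5.824 g

Pure NH4Cl = 689.5 × 0.5698 = 392.88 g.
n(NH4Cl) = 392.88 / 53.492 = 7.3446 mol.
Step 1 (NH4Cl:HCl = 1:1): theoretical n(HCl) = 7.3446 mol; at 84.45% yield, n(HCl) = 6.2025 mol.
Step 2 (HCl:H2 = 2:1): theoretical n(H2) = 3.1013 mol, so theoretical mass = 3.1013 × 2.016 = 6.2521 g.
At 93.16% yield, actual mass of H2 = 6.2521 × 0.9316 = 5.8245 g.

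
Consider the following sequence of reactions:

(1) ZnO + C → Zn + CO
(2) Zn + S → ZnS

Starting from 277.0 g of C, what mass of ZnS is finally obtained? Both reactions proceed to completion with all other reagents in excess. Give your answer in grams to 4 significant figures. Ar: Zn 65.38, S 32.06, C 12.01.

2247 g

M(C) = 12.01 g/mol.
M(ZnS) = 65.38 + 32.06 = 97.44 g/mol.
n(C) = 277.00 / 12.01 = 23.064 mol.
Step 1 gives a 1:1 ratio of C to Zn, so n(Zn) = 23.064 mol.
In step 2 the Zn:ZnS ratio is 1:1, so n(ZnS) = 23.064 mol.
Mass of ZnS = 23.064 × 97.44 = 2247.4 g.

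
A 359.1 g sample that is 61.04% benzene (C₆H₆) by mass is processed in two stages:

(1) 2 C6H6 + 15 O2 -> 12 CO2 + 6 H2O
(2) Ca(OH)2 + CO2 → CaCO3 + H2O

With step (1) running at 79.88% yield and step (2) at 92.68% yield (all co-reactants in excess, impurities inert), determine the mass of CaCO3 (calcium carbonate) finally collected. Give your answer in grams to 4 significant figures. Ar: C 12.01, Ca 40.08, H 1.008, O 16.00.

1248 g

Pure C6H6 = 359.1 × 0.6104 = 219.19 g.
M(C6H6) = 6(12.01) + 6(1.008) = 78.108 g/mol.
M(CaCO3) = 40.08 + 12.01 + 3(16.00) = 100.09 g/mol.
n(C6H6) = 219.19 / 78.108 = 2.8063 mol.
Step 1 (C6H6:CO2 = 2:12): theoretical n(CO2) = 16.838 mol; at 79.88% yield, n(CO2) = 13.450 mol.
Step 2 (CO2:CaCO3 = 1:1): theoretical n(CaCO3) = 13.450 mol, so theoretical mass = 13.450 × 100.09 = 1346.2 g.
At 92.68% yield, actual mass of CaCO3 = 1346.2 × 0.9268 = 1247.7 g.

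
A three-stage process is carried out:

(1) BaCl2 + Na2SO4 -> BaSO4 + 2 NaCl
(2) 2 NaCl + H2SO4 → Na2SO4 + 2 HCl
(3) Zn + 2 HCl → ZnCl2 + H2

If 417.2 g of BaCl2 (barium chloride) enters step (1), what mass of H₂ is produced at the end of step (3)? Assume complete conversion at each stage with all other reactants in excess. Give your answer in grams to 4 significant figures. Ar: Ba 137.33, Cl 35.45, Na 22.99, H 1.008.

4.039 g

M(BaCl2) = 137.33 + 2(35.45) = 208.23 g/mol.
M(H2) = 2(1.008) = 2.016 g/mol.
n(BaCl2) = 417.2 / 208.23 = 2.0036 mol.
Reaction (1): BaCl2→NaCl ratio 1:2 ⇒ n(NaCl) = 4.0071 mol.
Reaction (2): NaCl→HCl ratio 2:2 ⇒ n(HCl) = 4.0071 mol.
Reaction (3): HCl→H2 ratio 2:1 ⇒ n(H2) = 2.0036 mol.
Mass of H2 = 2.0036 × 2.016 = 4.0392 g.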